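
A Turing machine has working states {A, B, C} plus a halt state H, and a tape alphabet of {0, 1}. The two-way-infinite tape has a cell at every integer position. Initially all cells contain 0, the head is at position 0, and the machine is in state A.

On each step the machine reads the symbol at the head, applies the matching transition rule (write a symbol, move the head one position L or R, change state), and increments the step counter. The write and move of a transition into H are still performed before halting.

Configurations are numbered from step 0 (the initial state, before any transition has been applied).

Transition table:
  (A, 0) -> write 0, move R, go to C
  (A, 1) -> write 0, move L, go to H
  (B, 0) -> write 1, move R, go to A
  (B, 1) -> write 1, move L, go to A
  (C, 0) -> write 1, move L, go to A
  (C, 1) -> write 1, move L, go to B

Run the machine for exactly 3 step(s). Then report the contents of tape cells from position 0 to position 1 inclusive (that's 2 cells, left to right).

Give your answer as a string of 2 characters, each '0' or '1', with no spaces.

Answer: 01

Derivation:
Step 1: in state A at pos 0, read 0 -> (A,0)->write 0,move R,goto C. Now: state=C, head=1, tape[-1..2]=0000 (head:   ^)
Step 2: in state C at pos 1, read 0 -> (C,0)->write 1,move L,goto A. Now: state=A, head=0, tape[-1..2]=0010 (head:  ^)
Step 3: in state A at pos 0, read 0 -> (A,0)->write 0,move R,goto C. Now: state=C, head=1, tape[-1..2]=0010 (head:   ^)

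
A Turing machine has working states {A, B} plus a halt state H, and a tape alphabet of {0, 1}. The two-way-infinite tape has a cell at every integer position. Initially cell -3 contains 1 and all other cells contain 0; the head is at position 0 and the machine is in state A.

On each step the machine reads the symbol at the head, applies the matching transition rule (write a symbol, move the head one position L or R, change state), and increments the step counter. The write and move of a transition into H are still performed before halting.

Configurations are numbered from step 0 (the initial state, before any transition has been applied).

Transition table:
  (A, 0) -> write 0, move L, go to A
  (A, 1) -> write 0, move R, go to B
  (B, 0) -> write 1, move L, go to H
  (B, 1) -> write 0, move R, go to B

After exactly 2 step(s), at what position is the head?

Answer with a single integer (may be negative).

Step 1: in state A at pos 0, read 0 -> (A,0)->write 0,move L,goto A. Now: state=A, head=-1, tape[-4..1]=010000 (head:    ^)
Step 2: in state A at pos -1, read 0 -> (A,0)->write 0,move L,goto A. Now: state=A, head=-2, tape[-4..1]=010000 (head:   ^)

Answer: -2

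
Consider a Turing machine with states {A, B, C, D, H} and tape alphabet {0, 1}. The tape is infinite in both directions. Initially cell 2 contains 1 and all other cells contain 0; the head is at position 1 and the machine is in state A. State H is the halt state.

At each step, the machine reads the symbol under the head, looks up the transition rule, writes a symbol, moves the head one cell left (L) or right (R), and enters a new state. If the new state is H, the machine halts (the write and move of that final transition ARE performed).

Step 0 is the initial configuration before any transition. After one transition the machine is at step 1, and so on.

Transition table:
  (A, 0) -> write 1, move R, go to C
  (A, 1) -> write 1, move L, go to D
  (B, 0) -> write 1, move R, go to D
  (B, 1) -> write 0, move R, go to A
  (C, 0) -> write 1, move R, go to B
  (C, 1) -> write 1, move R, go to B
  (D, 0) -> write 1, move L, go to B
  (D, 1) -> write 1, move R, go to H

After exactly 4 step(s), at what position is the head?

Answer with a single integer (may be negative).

Answer: 3

Derivation:
Step 1: in state A at pos 1, read 0 -> (A,0)->write 1,move R,goto C. Now: state=C, head=2, tape[0..3]=0110 (head:   ^)
Step 2: in state C at pos 2, read 1 -> (C,1)->write 1,move R,goto B. Now: state=B, head=3, tape[0..4]=01100 (head:    ^)
Step 3: in state B at pos 3, read 0 -> (B,0)->write 1,move R,goto D. Now: state=D, head=4, tape[0..5]=011100 (head:     ^)
Step 4: in state D at pos 4, read 0 -> (D,0)->write 1,move L,goto B. Now: state=B, head=3, tape[0..5]=011110 (head:    ^)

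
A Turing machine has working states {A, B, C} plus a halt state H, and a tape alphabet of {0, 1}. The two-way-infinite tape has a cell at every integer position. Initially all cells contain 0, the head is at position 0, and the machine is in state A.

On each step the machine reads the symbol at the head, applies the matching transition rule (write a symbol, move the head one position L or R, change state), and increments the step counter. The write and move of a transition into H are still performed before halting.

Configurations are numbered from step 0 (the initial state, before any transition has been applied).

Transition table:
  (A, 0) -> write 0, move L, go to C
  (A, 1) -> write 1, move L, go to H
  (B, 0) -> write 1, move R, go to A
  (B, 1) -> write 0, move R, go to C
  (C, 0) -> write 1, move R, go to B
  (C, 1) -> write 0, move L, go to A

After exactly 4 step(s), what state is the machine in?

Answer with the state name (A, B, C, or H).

Step 1: in state A at pos 0, read 0 -> (A,0)->write 0,move L,goto C. Now: state=C, head=-1, tape[-2..1]=0000 (head:  ^)
Step 2: in state C at pos -1, read 0 -> (C,0)->write 1,move R,goto B. Now: state=B, head=0, tape[-2..1]=0100 (head:   ^)
Step 3: in state B at pos 0, read 0 -> (B,0)->write 1,move R,goto A. Now: state=A, head=1, tape[-2..2]=01100 (head:    ^)
Step 4: in state A at pos 1, read 0 -> (A,0)->write 0,move L,goto C. Now: state=C, head=0, tape[-2..2]=01100 (head:   ^)

Answer: C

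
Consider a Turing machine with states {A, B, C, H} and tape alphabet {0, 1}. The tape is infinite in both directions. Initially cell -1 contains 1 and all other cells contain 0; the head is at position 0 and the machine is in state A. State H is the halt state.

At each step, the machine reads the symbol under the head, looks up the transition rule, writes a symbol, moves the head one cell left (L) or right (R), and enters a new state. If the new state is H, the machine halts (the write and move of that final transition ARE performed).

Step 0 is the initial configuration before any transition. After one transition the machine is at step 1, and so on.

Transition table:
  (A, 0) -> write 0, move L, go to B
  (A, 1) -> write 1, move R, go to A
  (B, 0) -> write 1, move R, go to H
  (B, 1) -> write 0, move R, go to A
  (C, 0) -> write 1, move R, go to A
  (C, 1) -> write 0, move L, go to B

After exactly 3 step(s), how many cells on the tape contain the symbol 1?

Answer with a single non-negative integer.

Answer: 0

Derivation:
Step 1: in state A at pos 0, read 0 -> (A,0)->write 0,move L,goto B. Now: state=B, head=-1, tape[-2..1]=0100 (head:  ^)
Step 2: in state B at pos -1, read 1 -> (B,1)->write 0,move R,goto A. Now: state=A, head=0, tape[-2..1]=0000 (head:   ^)
Step 3: in state A at pos 0, read 0 -> (A,0)->write 0,move L,goto B. Now: state=B, head=-1, tape[-2..1]=0000 (head:  ^)
No cell contains 1 after step 3 -> 0 cell(s)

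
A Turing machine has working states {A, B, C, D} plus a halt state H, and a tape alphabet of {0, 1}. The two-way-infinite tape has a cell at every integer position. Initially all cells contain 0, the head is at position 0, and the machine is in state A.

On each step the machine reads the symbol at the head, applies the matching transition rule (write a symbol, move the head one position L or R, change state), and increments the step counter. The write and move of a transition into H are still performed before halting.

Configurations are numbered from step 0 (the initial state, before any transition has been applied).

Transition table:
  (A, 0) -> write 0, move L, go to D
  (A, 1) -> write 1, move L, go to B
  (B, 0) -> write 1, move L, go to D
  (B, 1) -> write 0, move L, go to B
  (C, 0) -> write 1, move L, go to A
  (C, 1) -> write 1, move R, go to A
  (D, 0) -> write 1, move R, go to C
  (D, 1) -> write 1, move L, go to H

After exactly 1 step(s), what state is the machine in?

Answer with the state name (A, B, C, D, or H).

Step 1: in state A at pos 0, read 0 -> (A,0)->write 0,move L,goto D. Now: state=D, head=-1, tape[-2..1]=0000 (head:  ^)

Answer: D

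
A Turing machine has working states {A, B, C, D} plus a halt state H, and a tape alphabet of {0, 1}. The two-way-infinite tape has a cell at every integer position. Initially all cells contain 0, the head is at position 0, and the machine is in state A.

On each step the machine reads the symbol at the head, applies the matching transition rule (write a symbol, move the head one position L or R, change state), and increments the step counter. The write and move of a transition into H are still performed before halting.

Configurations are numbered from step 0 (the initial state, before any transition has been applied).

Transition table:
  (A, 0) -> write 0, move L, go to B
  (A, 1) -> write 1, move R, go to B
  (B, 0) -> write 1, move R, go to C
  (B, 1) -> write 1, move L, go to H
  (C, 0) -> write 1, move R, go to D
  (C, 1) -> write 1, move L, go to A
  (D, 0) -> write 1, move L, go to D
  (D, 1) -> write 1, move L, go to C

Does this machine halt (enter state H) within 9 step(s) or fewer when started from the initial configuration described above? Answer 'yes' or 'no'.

Answer: no

Derivation:
Step 1: in state A at pos 0, read 0 -> (A,0)->write 0,move L,goto B. Now: state=B, head=-1, tape[-2..1]=0000 (head:  ^)
Step 2: in state B at pos -1, read 0 -> (B,0)->write 1,move R,goto C. Now: state=C, head=0, tape[-2..1]=0100 (head:   ^)
Step 3: in state C at pos 0, read 0 -> (C,0)->write 1,move R,goto D. Now: state=D, head=1, tape[-2..2]=01100 (head:    ^)
Step 4: in state D at pos 1, read 0 -> (D,0)->write 1,move L,goto D. Now: state=D, head=0, tape[-2..2]=01110 (head:   ^)
Step 5: in state D at pos 0, read 1 -> (D,1)->write 1,move L,goto C. Now: state=C, head=-1, tape[-2..2]=01110 (head:  ^)
Step 6: in state C at pos -1, read 1 -> (C,1)->write 1,move L,goto A. Now: state=A, head=-2, tape[-3..2]=001110 (head:  ^)
Step 7: in state A at pos -2, read 0 -> (A,0)->write 0,move L,goto B. Now: state=B, head=-3, tape[-4..2]=0001110 (head:  ^)
Step 8: in state B at pos -3, read 0 -> (B,0)->write 1,move R,goto C. Now: state=C, head=-2, tape[-4..2]=0101110 (head:   ^)
Step 9: in state C at pos -2, read 0 -> (C,0)->write 1,move R,goto D. Now: state=D, head=-1, tape[-4..2]=0111110 (head:    ^)
After 9 step(s): state = D (not H) -> not halted within 9 -> no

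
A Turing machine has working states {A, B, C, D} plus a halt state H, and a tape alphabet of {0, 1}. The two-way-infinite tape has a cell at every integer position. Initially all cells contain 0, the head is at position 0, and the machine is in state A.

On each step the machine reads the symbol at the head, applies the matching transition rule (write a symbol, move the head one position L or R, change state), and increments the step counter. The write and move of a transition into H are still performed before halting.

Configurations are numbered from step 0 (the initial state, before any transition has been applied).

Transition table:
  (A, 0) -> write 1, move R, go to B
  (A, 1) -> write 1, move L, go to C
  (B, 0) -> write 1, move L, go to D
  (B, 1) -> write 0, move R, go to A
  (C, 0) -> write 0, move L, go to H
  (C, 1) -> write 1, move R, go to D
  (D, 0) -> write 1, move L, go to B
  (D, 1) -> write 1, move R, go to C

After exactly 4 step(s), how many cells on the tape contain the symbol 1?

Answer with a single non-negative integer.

Answer: 2

Derivation:
Step 1: in state A at pos 0, read 0 -> (A,0)->write 1,move R,goto B. Now: state=B, head=1, tape[-1..2]=0100 (head:   ^)
Step 2: in state B at pos 1, read 0 -> (B,0)->write 1,move L,goto D. Now: state=D, head=0, tape[-1..2]=0110 (head:  ^)
Step 3: in state D at pos 0, read 1 -> (D,1)->write 1,move R,goto C. Now: state=C, head=1, tape[-1..2]=0110 (head:   ^)
Step 4: in state C at pos 1, read 1 -> (C,1)->write 1,move R,goto D. Now: state=D, head=2, tape[-1..3]=01100 (head:    ^)
Cells containing 1 after step 4: {0, 1} -> 2 cell(s)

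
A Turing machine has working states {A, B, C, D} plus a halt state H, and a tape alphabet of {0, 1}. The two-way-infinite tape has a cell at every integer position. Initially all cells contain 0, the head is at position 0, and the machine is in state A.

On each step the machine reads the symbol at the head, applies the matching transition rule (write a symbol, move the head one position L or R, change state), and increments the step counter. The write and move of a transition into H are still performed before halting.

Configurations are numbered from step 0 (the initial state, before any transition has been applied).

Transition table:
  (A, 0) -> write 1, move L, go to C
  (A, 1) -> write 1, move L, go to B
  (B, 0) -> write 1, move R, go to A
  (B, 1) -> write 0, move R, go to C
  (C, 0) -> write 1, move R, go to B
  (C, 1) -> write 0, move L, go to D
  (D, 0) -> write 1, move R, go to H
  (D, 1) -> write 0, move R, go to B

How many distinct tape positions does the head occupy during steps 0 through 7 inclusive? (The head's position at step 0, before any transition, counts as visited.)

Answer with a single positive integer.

Answer: 5

Derivation:
Step 1: in state A at pos 0, read 0 -> (A,0)->write 1,move L,goto C. Now: state=C, head=-1, tape[-2..1]=0010 (head:  ^)
Step 2: in state C at pos -1, read 0 -> (C,0)->write 1,move R,goto B. Now: state=B, head=0, tape[-2..1]=0110 (head:   ^)
Step 3: in state B at pos 0, read 1 -> (B,1)->write 0,move R,goto C. Now: state=C, head=1, tape[-2..2]=01000 (head:    ^)
Step 4: in state C at pos 1, read 0 -> (C,0)->write 1,move R,goto B. Now: state=B, head=2, tape[-2..3]=010100 (head:     ^)
Step 5: in state B at pos 2, read 0 -> (B,0)->write 1,move R,goto A. Now: state=A, head=3, tape[-2..4]=0101100 (head:      ^)
Step 6: in state A at pos 3, read 0 -> (A,0)->write 1,move L,goto C. Now: state=C, head=2, tape[-2..4]=0101110 (head:     ^)
Step 7: in state C at pos 2, read 1 -> (C,1)->write 0,move L,goto D. Now: state=D, head=1, tape[-2..4]=0101010 (head:    ^)
Head positions at steps 0..7: starting at 0, distinct positions visited = {-1, 0, 1, 2, 3} -> 5 position(s)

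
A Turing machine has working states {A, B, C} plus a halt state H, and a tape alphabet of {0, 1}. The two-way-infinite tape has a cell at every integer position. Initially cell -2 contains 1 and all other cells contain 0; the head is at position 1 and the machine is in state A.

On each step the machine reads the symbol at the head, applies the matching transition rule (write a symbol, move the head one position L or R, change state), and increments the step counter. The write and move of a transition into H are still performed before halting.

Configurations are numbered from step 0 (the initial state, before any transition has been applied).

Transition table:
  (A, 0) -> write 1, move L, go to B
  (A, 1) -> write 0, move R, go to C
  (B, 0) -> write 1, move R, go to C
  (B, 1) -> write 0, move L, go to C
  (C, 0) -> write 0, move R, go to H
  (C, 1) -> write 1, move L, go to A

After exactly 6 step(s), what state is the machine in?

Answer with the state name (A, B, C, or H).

Step 1: in state A at pos 1, read 0 -> (A,0)->write 1,move L,goto B. Now: state=B, head=0, tape[-3..2]=010010 (head:    ^)
Step 2: in state B at pos 0, read 0 -> (B,0)->write 1,move R,goto C. Now: state=C, head=1, tape[-3..2]=010110 (head:     ^)
Step 3: in state C at pos 1, read 1 -> (C,1)->write 1,move L,goto A. Now: state=A, head=0, tape[-3..2]=010110 (head:    ^)
Step 4: in state A at pos 0, read 1 -> (A,1)->write 0,move R,goto C. Now: state=C, head=1, tape[-3..2]=010010 (head:     ^)
Step 5: in state C at pos 1, read 1 -> (C,1)->write 1,move L,goto A. Now: state=A, head=0, tape[-3..2]=010010 (head:    ^)
Step 6: in state A at pos 0, read 0 -> (A,0)->write 1,move L,goto B. Now: state=B, head=-1, tape[-3..2]=010110 (head:   ^)

Answer: B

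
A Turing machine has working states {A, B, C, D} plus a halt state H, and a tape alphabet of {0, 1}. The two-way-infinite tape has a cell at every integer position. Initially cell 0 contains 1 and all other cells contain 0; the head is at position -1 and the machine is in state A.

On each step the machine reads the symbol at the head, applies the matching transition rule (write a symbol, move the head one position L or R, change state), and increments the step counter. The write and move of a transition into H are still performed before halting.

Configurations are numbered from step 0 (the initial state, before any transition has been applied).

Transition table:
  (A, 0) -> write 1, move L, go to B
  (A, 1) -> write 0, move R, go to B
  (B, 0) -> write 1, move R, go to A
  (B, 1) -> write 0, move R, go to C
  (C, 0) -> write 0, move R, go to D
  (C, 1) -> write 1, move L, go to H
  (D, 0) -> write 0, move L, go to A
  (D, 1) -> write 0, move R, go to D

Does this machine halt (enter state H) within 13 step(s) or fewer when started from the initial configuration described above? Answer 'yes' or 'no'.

Answer: yes

Derivation:
Step 1: in state A at pos -1, read 0 -> (A,0)->write 1,move L,goto B. Now: state=B, head=-2, tape[-3..1]=00110 (head:  ^)
Step 2: in state B at pos -2, read 0 -> (B,0)->write 1,move R,goto A. Now: state=A, head=-1, tape[-3..1]=01110 (head:   ^)
Step 3: in state A at pos -1, read 1 -> (A,1)->write 0,move R,goto B. Now: state=B, head=0, tape[-3..1]=01010 (head:    ^)
Step 4: in state B at pos 0, read 1 -> (B,1)->write 0,move R,goto C. Now: state=C, head=1, tape[-3..2]=010000 (head:     ^)
Step 5: in state C at pos 1, read 0 -> (C,0)->write 0,move R,goto D. Now: state=D, head=2, tape[-3..3]=0100000 (head:      ^)
Step 6: in state D at pos 2, read 0 -> (D,0)->write 0,move L,goto A. Now: state=A, head=1, tape[-3..3]=0100000 (head:     ^)
Step 7: in state A at pos 1, read 0 -> (A,0)->write 1,move L,goto B. Now: state=B, head=0, tape[-3..3]=0100100 (head:    ^)
Step 8: in state B at pos 0, read 0 -> (B,0)->write 1,move R,goto A. Now: state=A, head=1, tape[-3..3]=0101100 (head:     ^)
Step 9: in state A at pos 1, read 1 -> (A,1)->write 0,move R,goto B. Now: state=B, head=2, tape[-3..3]=0101000 (head:      ^)
Step 10: in state B at pos 2, read 0 -> (B,0)->write 1,move R,goto A. Now: state=A, head=3, tape[-3..4]=01010100 (head:       ^)
Step 11: in state A at pos 3, read 0 -> (A,0)->write 1,move L,goto B. Now: state=B, head=2, tape[-3..4]=01010110 (head:      ^)
Step 12: in state B at pos 2, read 1 -> (B,1)->write 0,move R,goto C. Now: state=C, head=3, tape[-3..4]=01010010 (head:       ^)
Step 13: in state C at pos 3, read 1 -> (C,1)->write 1,move L,goto H. Now: state=H, head=2, tape[-3..4]=01010010 (head:      ^)
State H reached at step 13; 13 <= 13 -> yes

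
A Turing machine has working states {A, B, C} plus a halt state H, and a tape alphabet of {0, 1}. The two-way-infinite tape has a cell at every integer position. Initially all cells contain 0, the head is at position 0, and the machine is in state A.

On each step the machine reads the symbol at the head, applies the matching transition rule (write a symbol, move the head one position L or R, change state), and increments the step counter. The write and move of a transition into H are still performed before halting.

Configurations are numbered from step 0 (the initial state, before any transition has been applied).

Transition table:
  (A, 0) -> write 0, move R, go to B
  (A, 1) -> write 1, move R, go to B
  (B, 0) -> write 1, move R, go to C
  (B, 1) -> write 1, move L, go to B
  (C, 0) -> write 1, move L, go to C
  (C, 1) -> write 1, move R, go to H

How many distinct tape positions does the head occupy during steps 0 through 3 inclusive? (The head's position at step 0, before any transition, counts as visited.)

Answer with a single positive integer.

Answer: 3

Derivation:
Step 1: in state A at pos 0, read 0 -> (A,0)->write 0,move R,goto B. Now: state=B, head=1, tape[-1..2]=0000 (head:   ^)
Step 2: in state B at pos 1, read 0 -> (B,0)->write 1,move R,goto C. Now: state=C, head=2, tape[-1..3]=00100 (head:    ^)
Step 3: in state C at pos 2, read 0 -> (C,0)->write 1,move L,goto C. Now: state=C, head=1, tape[-1..3]=00110 (head:   ^)
Head positions at steps 0..3: starting at 0, distinct positions visited = {0, 1, 2} -> 3 position(s)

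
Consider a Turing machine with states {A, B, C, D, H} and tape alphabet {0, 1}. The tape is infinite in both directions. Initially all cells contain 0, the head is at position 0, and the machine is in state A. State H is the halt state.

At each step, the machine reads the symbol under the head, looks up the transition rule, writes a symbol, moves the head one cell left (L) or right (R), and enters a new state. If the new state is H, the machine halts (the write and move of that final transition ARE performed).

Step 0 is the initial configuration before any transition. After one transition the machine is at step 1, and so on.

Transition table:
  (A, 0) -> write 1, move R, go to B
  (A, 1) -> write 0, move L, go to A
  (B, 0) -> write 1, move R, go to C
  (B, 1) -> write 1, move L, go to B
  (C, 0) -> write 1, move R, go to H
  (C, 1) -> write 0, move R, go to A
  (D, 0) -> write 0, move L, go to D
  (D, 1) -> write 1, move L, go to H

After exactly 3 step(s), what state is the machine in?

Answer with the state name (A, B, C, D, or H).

Answer: H

Derivation:
Step 1: in state A at pos 0, read 0 -> (A,0)->write 1,move R,goto B. Now: state=B, head=1, tape[-1..2]=0100 (head:   ^)
Step 2: in state B at pos 1, read 0 -> (B,0)->write 1,move R,goto C. Now: state=C, head=2, tape[-1..3]=01100 (head:    ^)
Step 3: in state C at pos 2, read 0 -> (C,0)->write 1,move R,goto H. Now: state=H, head=3, tape[-1..4]=011100 (head:     ^)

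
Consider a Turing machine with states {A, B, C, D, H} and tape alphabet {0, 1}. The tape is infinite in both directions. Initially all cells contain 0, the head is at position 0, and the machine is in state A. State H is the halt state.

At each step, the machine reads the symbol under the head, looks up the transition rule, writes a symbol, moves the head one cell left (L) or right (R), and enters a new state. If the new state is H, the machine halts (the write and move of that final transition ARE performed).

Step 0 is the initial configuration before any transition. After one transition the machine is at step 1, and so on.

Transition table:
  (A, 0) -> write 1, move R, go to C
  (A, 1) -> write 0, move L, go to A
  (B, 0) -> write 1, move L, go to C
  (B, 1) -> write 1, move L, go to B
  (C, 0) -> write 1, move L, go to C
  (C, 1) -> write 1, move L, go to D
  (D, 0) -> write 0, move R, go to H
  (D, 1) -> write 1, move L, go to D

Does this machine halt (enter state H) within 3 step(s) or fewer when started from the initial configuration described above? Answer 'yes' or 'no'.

Answer: no

Derivation:
Step 1: in state A at pos 0, read 0 -> (A,0)->write 1,move R,goto C. Now: state=C, head=1, tape[-1..2]=0100 (head:   ^)
Step 2: in state C at pos 1, read 0 -> (C,0)->write 1,move L,goto C. Now: state=C, head=0, tape[-1..2]=0110 (head:  ^)
Step 3: in state C at pos 0, read 1 -> (C,1)->write 1,move L,goto D. Now: state=D, head=-1, tape[-2..2]=00110 (head:  ^)
After 3 step(s): state = D (not H) -> not halted within 3 -> no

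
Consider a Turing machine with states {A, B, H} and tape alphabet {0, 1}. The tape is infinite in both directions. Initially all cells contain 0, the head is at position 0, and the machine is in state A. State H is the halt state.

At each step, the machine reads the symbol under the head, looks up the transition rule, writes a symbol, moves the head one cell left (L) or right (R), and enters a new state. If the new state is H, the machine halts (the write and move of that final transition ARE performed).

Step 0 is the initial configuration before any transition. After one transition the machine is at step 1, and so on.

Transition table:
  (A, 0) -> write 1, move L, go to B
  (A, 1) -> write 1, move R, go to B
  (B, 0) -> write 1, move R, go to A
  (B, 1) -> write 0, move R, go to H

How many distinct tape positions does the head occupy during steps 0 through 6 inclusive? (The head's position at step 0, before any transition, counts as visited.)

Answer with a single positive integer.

Answer: 4

Derivation:
Step 1: in state A at pos 0, read 0 -> (A,0)->write 1,move L,goto B. Now: state=B, head=-1, tape[-2..1]=0010 (head:  ^)
Step 2: in state B at pos -1, read 0 -> (B,0)->write 1,move R,goto A. Now: state=A, head=0, tape[-2..1]=0110 (head:   ^)
Step 3: in state A at pos 0, read 1 -> (A,1)->write 1,move R,goto B. Now: state=B, head=1, tape[-2..2]=01100 (head:    ^)
Step 4: in state B at pos 1, read 0 -> (B,0)->write 1,move R,goto A. Now: state=A, head=2, tape[-2..3]=011100 (head:     ^)
Step 5: in state A at pos 2, read 0 -> (A,0)->write 1,move L,goto B. Now: state=B, head=1, tape[-2..3]=011110 (head:    ^)
Step 6: in state B at pos 1, read 1 -> (B,1)->write 0,move R,goto H. Now: state=H, head=2, tape[-2..3]=011010 (head:     ^)
Head positions at steps 0..6: starting at 0, distinct positions visited = {-1, 0, 1, 2} -> 4 position(s)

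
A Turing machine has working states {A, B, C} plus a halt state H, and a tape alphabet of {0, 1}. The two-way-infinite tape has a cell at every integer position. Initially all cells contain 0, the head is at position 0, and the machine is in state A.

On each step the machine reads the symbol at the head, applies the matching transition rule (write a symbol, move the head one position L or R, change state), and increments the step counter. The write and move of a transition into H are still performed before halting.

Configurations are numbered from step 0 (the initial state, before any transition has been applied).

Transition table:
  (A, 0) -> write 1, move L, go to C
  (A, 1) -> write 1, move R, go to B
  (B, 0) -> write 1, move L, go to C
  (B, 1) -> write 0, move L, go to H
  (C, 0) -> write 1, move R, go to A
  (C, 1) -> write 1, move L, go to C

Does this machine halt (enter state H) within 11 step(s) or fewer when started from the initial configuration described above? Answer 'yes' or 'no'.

Step 1: in state A at pos 0, read 0 -> (A,0)->write 1,move L,goto C. Now: state=C, head=-1, tape[-2..1]=0010 (head:  ^)
Step 2: in state C at pos -1, read 0 -> (C,0)->write 1,move R,goto A. Now: state=A, head=0, tape[-2..1]=0110 (head:   ^)
Step 3: in state A at pos 0, read 1 -> (A,1)->write 1,move R,goto B. Now: state=B, head=1, tape[-2..2]=01100 (head:    ^)
Step 4: in state B at pos 1, read 0 -> (B,0)->write 1,move L,goto C. Now: state=C, head=0, tape[-2..2]=01110 (head:   ^)
Step 5: in state C at pos 0, read 1 -> (C,1)->write 1,move L,goto C. Now: state=C, head=-1, tape[-2..2]=01110 (head:  ^)
Step 6: in state C at pos -1, read 1 -> (C,1)->write 1,move L,goto C. Now: state=C, head=-2, tape[-3..2]=001110 (head:  ^)
Step 7: in state C at pos -2, read 0 -> (C,0)->write 1,move R,goto A. Now: state=A, head=-1, tape[-3..2]=011110 (head:   ^)
Step 8: in state A at pos -1, read 1 -> (A,1)->write 1,move R,goto B. Now: state=B, head=0, tape[-3..2]=011110 (head:    ^)
Step 9: in state B at pos 0, read 1 -> (B,1)->write 0,move L,goto H. Now: state=H, head=-1, tape[-3..2]=011010 (head:   ^)
State H reached at step 9; 9 <= 11 -> yes

Answer: yes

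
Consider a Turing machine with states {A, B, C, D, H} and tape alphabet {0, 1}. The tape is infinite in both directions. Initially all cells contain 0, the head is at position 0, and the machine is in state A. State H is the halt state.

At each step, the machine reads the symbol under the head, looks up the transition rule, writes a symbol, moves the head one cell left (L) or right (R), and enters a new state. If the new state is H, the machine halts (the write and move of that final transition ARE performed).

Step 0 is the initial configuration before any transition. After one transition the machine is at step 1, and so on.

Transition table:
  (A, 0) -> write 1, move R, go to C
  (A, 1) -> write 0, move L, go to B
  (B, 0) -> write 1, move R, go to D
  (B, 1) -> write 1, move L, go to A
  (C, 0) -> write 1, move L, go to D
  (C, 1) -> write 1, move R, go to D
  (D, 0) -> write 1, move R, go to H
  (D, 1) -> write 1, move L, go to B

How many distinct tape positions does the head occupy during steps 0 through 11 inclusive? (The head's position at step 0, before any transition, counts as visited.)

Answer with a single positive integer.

Step 1: in state A at pos 0, read 0 -> (A,0)->write 1,move R,goto C. Now: state=C, head=1, tape[-1..2]=0100 (head:   ^)
Step 2: in state C at pos 1, read 0 -> (C,0)->write 1,move L,goto D. Now: state=D, head=0, tape[-1..2]=0110 (head:  ^)
Step 3: in state D at pos 0, read 1 -> (D,1)->write 1,move L,goto B. Now: state=B, head=-1, tape[-2..2]=00110 (head:  ^)
Step 4: in state B at pos -1, read 0 -> (B,0)->write 1,move R,goto D. Now: state=D, head=0, tape[-2..2]=01110 (head:   ^)
Step 5: in state D at pos 0, read 1 -> (D,1)->write 1,move L,goto B. Now: state=B, head=-1, tape[-2..2]=01110 (head:  ^)
Step 6: in state B at pos -1, read 1 -> (B,1)->write 1,move L,goto A. Now: state=A, head=-2, tape[-3..2]=001110 (head:  ^)
Step 7: in state A at pos -2, read 0 -> (A,0)->write 1,move R,goto C. Now: state=C, head=-1, tape[-3..2]=011110 (head:   ^)
Step 8: in state C at pos -1, read 1 -> (C,1)->write 1,move R,goto D. Now: state=D, head=0, tape[-3..2]=011110 (head:    ^)
Step 9: in state D at pos 0, read 1 -> (D,1)->write 1,move L,goto B. Now: state=B, head=-1, tape[-3..2]=011110 (head:   ^)
Step 10: in state B at pos -1, read 1 -> (B,1)->write 1,move L,goto A. Now: state=A, head=-2, tape[-3..2]=011110 (head:  ^)
Step 11: in state A at pos -2, read 1 -> (A,1)->write 0,move L,goto B. Now: state=B, head=-3, tape[-4..2]=0001110 (head:  ^)
Head positions at steps 0..11: starting at 0, distinct positions visited = {-3, -2, -1, 0, 1} -> 5 position(s)

Answer: 5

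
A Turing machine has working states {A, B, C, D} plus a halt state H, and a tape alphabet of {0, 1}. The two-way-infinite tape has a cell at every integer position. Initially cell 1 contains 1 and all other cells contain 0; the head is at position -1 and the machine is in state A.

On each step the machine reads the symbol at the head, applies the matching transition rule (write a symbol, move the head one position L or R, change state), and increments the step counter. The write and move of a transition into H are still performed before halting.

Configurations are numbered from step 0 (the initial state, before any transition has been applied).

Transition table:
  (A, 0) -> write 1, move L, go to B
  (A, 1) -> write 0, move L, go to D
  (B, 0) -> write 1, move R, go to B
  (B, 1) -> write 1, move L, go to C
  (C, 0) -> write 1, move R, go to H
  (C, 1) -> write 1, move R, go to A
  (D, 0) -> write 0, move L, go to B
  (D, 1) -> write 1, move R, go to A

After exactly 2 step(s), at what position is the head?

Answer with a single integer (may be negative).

Answer: -1

Derivation:
Step 1: in state A at pos -1, read 0 -> (A,0)->write 1,move L,goto B. Now: state=B, head=-2, tape[-3..2]=001010 (head:  ^)
Step 2: in state B at pos -2, read 0 -> (B,0)->write 1,move R,goto B. Now: state=B, head=-1, tape[-3..2]=011010 (head:   ^)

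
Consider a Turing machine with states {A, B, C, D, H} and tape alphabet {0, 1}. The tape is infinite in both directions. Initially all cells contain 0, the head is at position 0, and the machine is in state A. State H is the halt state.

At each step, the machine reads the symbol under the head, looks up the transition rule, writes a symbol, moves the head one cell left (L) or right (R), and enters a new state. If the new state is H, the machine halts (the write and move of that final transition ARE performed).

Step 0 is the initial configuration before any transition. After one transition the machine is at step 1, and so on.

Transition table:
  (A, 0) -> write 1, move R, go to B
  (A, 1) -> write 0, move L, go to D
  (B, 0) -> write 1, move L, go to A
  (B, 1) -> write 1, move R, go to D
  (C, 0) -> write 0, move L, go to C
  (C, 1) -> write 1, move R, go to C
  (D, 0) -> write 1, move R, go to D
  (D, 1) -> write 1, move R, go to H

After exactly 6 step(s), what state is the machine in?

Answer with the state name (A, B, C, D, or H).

Answer: H

Derivation:
Step 1: in state A at pos 0, read 0 -> (A,0)->write 1,move R,goto B. Now: state=B, head=1, tape[-1..2]=0100 (head:   ^)
Step 2: in state B at pos 1, read 0 -> (B,0)->write 1,move L,goto A. Now: state=A, head=0, tape[-1..2]=0110 (head:  ^)
Step 3: in state A at pos 0, read 1 -> (A,1)->write 0,move L,goto D. Now: state=D, head=-1, tape[-2..2]=00010 (head:  ^)
Step 4: in state D at pos -1, read 0 -> (D,0)->write 1,move R,goto D. Now: state=D, head=0, tape[-2..2]=01010 (head:   ^)
Step 5: in state D at pos 0, read 0 -> (D,0)->write 1,move R,goto D. Now: state=D, head=1, tape[-2..2]=01110 (head:    ^)
Step 6: in state D at pos 1, read 1 -> (D,1)->write 1,move R,goto H. Now: state=H, head=2, tape[-2..3]=011100 (head:     ^)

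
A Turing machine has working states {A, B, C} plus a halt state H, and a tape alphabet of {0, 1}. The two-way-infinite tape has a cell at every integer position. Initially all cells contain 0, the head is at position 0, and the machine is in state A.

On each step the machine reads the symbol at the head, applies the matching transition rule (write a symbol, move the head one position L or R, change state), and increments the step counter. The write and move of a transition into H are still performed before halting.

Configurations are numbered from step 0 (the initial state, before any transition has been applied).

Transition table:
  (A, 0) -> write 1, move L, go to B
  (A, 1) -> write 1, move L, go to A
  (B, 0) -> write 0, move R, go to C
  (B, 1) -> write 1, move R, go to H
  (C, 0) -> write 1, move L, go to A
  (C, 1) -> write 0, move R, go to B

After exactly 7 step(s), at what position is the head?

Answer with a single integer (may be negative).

Answer: 1

Derivation:
Step 1: in state A at pos 0, read 0 -> (A,0)->write 1,move L,goto B. Now: state=B, head=-1, tape[-2..1]=0010 (head:  ^)
Step 2: in state B at pos -1, read 0 -> (B,0)->write 0,move R,goto C. Now: state=C, head=0, tape[-2..1]=0010 (head:   ^)
Step 3: in state C at pos 0, read 1 -> (C,1)->write 0,move R,goto B. Now: state=B, head=1, tape[-2..2]=00000 (head:    ^)
Step 4: in state B at pos 1, read 0 -> (B,0)->write 0,move R,goto C. Now: state=C, head=2, tape[-2..3]=000000 (head:     ^)
Step 5: in state C at pos 2, read 0 -> (C,0)->write 1,move L,goto A. Now: state=A, head=1, tape[-2..3]=000010 (head:    ^)
Step 6: in state A at pos 1, read 0 -> (A,0)->write 1,move L,goto B. Now: state=B, head=0, tape[-2..3]=000110 (head:   ^)
Step 7: in state B at pos 0, read 0 -> (B,0)->write 0,move R,goto C. Now: state=C, head=1, tape[-2..3]=000110 (head:    ^)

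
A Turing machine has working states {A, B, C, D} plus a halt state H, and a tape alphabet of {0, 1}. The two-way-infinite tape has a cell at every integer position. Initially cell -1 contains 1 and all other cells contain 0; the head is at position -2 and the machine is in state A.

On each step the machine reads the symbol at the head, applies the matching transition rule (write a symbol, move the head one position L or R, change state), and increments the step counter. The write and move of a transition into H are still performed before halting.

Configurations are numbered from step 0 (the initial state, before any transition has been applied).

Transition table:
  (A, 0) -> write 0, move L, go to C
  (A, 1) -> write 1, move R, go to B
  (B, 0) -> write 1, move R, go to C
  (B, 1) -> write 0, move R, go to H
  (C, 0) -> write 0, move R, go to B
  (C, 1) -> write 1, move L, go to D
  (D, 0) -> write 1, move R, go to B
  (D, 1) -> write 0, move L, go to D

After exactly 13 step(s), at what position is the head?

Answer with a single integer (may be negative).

Step 1: in state A at pos -2, read 0 -> (A,0)->write 0,move L,goto C. Now: state=C, head=-3, tape[-4..0]=00010 (head:  ^)
Step 2: in state C at pos -3, read 0 -> (C,0)->write 0,move R,goto B. Now: state=B, head=-2, tape[-4..0]=00010 (head:   ^)
Step 3: in state B at pos -2, read 0 -> (B,0)->write 1,move R,goto C. Now: state=C, head=-1, tape[-4..0]=00110 (head:    ^)
Step 4: in state C at pos -1, read 1 -> (C,1)->write 1,move L,goto D. Now: state=D, head=-2, tape[-4..0]=00110 (head:   ^)
Step 5: in state D at pos -2, read 1 -> (D,1)->write 0,move L,goto D. Now: state=D, head=-3, tape[-4..0]=00010 (head:  ^)
Step 6: in state D at pos -3, read 0 -> (D,0)->write 1,move R,goto B. Now: state=B, head=-2, tape[-4..0]=01010 (head:   ^)
Step 7: in state B at pos -2, read 0 -> (B,0)->write 1,move R,goto C. Now: state=C, head=-1, tape[-4..0]=01110 (head:    ^)
Step 8: in state C at pos -1, read 1 -> (C,1)->write 1,move L,goto D. Now: state=D, head=-2, tape[-4..0]=01110 (head:   ^)
Step 9: in state D at pos -2, read 1 -> (D,1)->write 0,move L,goto D. Now: state=D, head=-3, tape[-4..0]=01010 (head:  ^)
Step 10: in state D at pos -3, read 1 -> (D,1)->write 0,move L,goto D. Now: state=D, head=-4, tape[-5..0]=000010 (head:  ^)
Step 11: in state D at pos -4, read 0 -> (D,0)->write 1,move R,goto B. Now: state=B, head=-3, tape[-5..0]=010010 (head:   ^)
Step 12: in state B at pos -3, read 0 -> (B,0)->write 1,move R,goto C. Now: state=C, head=-2, tape[-5..0]=011010 (head:    ^)
Step 13: in state C at pos -2, read 0 -> (C,0)->write 0,move R,goto B. Now: state=B, head=-1, tape[-5..0]=011010 (head:     ^)

Answer: -1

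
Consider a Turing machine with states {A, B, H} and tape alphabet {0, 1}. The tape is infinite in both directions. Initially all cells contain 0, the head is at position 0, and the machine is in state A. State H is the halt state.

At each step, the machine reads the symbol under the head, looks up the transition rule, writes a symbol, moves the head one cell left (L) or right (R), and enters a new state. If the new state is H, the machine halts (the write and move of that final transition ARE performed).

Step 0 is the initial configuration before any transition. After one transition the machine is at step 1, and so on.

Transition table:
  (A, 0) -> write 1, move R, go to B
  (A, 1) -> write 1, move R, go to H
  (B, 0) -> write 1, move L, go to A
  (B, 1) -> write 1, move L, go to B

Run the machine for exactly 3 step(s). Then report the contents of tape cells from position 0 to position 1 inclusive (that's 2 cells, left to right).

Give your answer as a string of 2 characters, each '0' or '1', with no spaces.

Answer: 11

Derivation:
Step 1: in state A at pos 0, read 0 -> (A,0)->write 1,move R,goto B. Now: state=B, head=1, tape[-1..2]=0100 (head:   ^)
Step 2: in state B at pos 1, read 0 -> (B,0)->write 1,move L,goto A. Now: state=A, head=0, tape[-1..2]=0110 (head:  ^)
Step 3: in state A at pos 0, read 1 -> (A,1)->write 1,move R,goto H. Now: state=H, head=1, tape[-1..2]=0110 (head:   ^)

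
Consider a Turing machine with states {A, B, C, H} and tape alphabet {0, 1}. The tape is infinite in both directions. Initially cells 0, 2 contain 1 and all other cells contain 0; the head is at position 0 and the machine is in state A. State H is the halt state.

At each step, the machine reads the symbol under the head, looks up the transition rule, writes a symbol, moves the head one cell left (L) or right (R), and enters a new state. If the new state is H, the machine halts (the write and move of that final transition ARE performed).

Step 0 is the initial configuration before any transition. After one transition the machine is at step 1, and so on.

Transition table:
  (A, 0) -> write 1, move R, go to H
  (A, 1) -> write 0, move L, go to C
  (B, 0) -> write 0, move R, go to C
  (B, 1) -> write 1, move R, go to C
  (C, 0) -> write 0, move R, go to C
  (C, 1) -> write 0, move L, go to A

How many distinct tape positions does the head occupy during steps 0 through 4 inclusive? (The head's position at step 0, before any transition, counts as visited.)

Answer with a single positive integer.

Step 1: in state A at pos 0, read 1 -> (A,1)->write 0,move L,goto C. Now: state=C, head=-1, tape[-2..3]=000010 (head:  ^)
Step 2: in state C at pos -1, read 0 -> (C,0)->write 0,move R,goto C. Now: state=C, head=0, tape[-2..3]=000010 (head:   ^)
Step 3: in state C at pos 0, read 0 -> (C,0)->write 0,move R,goto C. Now: state=C, head=1, tape[-2..3]=000010 (head:    ^)
Step 4: in state C at pos 1, read 0 -> (C,0)->write 0,move R,goto C. Now: state=C, head=2, tape[-2..3]=000010 (head:     ^)
Head positions at steps 0..4: starting at 0, distinct positions visited = {-1, 0, 1, 2} -> 4 position(s)

Answer: 4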